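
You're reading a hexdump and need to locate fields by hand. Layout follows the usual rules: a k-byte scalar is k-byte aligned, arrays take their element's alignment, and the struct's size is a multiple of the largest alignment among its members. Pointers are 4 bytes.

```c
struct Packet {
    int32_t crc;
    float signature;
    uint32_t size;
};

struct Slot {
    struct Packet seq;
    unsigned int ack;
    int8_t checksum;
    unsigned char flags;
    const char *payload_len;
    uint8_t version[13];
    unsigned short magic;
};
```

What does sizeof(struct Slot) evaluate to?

Packet: @0: crc [4B, align 4] → 4; @4: signature [4B, align 4] → 8; @8: size [4B, align 4] → 12; size 12, align 4
@0: seq [12B, align 4] → 12
@12: ack [4B, align 4] → 16
@16: checksum [1B, align 1] → 17
@17: flags [1B, align 1] → 18
+2 pad (align 4)
@20: payload_len [4B, align 4] → 24
@24: version [13B, align 1] → 37
+1 pad (align 2)
@38: magic [2B, align 2] → 40
size 40, align 4

40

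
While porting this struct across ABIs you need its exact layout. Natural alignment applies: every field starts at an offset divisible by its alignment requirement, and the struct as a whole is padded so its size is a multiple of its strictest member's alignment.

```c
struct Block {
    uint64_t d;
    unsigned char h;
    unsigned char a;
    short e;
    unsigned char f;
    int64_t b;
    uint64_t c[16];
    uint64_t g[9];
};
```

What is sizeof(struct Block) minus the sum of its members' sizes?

3

d at 0 (size 8, align 8) → ends 8
h at 8 (size 1, align 1) → ends 9
a at 9 (size 1, align 1) → ends 10
e at 10 (size 2, align 2) → ends 12
f at 12 (size 1, align 1) → ends 13
pad 3 to align 8 for b
b at 16 (size 8, align 8) → ends 24
c at 24 (size 128, align 8) → ends 152
g at 152 (size 72, align 8) → ends 224
total 224 bytes, alignment 8
data bytes 221, size 224 → padding 3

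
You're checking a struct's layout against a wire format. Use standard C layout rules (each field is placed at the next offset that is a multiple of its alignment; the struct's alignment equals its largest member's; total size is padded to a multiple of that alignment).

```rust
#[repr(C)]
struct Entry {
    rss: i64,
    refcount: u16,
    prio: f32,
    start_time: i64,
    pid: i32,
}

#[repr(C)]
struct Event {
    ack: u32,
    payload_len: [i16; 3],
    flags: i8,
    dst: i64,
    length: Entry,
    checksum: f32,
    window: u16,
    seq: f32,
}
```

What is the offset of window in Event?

60

Entry: rss at 0 (size 8, align 8) → ends 8; refcount at 8 (size 2, align 2) → ends 10; pad 2 to align 4 for prio; prio at 12 (size 4, align 4) → ends 16; start_time at 16 (size 8, align 8) → ends 24; pid at 24 (size 4, align 4) → ends 28; tail pad 4 to reach multiple of 8; total 32 bytes, alignment 8
ack at 0 (size 4, align 4) → ends 4
payload_len at 4 (size 6, align 2) → ends 10
flags at 10 (size 1, align 1) → ends 11
pad 5 to align 8 for dst
dst at 16 (size 8, align 8) → ends 24
length at 24 (size 32, align 8) → ends 56
checksum at 56 (size 4, align 4) → ends 60
window at 60 (size 2, align 2) → ends 62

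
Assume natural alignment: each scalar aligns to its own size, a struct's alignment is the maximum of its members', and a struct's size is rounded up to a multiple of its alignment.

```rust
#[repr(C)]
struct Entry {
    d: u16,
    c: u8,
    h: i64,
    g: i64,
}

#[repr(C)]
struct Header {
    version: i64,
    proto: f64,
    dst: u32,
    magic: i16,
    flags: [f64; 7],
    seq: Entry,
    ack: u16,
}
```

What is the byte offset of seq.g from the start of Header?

Entry: d at 0 (size 2, align 2) → ends 2; c at 2 (size 1, align 1) → ends 3; pad 5 to align 8 for h; h at 8 (size 8, align 8) → ends 16; g at 16 (size 8, align 8) → ends 24; total 24 bytes, alignment 8
version at 0 (size 8, align 8) → ends 8
proto at 8 (size 8, align 8) → ends 16
dst at 16 (size 4, align 4) → ends 20
magic at 20 (size 2, align 2) → ends 22
pad 2 to align 8 for flags
flags at 24 (size 56, align 8) → ends 80
seq at 80 (size 24, align 8) → ends 104
within Entry: g at 16
80 + 16 = 96

96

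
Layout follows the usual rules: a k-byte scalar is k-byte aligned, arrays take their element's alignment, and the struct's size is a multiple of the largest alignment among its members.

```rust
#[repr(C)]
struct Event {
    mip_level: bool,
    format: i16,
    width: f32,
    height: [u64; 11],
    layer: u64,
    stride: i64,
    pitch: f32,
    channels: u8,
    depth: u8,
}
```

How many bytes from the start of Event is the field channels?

0..1  mip_level  (1B, 1-aligned)
1..2  -- padding (1B)
2..4  format  (2B, 2-aligned)
4..8  width  (4B, 4-aligned)
8..96  height  (88B, 8-aligned)
96..104  layer  (8B, 8-aligned)
104..112  stride  (8B, 8-aligned)
112..116  pitch  (4B, 4-aligned)
116..117  channels  (1B, 1-aligned)

116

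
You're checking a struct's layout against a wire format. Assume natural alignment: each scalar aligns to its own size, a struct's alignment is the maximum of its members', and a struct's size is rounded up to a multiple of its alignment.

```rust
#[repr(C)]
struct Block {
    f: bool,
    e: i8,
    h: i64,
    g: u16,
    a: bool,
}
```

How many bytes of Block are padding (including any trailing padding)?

@0: f [1B, align 1] → 1
@1: e [1B, align 1] → 2
+6 pad (align 8)
@8: h [8B, align 8] → 16
@16: g [2B, align 2] → 18
@18: a [1B, align 1] → 19
+5 tail pad (align 8)
size 24, align 8
data bytes 13, size 24 → padding 11

11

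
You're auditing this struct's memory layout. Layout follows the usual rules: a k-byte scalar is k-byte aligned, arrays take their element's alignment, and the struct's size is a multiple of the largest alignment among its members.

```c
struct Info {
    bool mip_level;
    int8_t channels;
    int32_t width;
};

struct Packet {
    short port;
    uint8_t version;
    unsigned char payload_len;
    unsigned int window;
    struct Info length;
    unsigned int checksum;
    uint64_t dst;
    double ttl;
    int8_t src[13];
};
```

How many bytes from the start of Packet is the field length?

Info: @0: mip_level [1B, align 1] → 1; @1: channels [1B, align 1] → 2; +2 pad (align 4); @4: width [4B, align 4] → 8; size 8, align 4
@0: port [2B, align 2] → 2
@2: version [1B, align 1] → 3
@3: payload_len [1B, align 1] → 4
@4: window [4B, align 4] → 8
@8: length [8B, align 4] → 16

8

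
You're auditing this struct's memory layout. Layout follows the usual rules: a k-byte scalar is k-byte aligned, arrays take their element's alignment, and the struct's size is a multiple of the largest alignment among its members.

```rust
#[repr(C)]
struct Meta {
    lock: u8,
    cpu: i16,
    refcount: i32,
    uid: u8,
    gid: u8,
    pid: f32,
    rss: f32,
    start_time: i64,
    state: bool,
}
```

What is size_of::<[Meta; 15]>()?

0..1  lock  (1B, 1-aligned)
1..2  -- padding (1B)
2..4  cpu  (2B, 2-aligned)
4..8  refcount  (4B, 4-aligned)
8..9  uid  (1B, 1-aligned)
9..10  gid  (1B, 1-aligned)
10..12  -- padding (2B)
12..16  pid  (4B, 4-aligned)
16..20  rss  (4B, 4-aligned)
20..24  -- padding (4B)
24..32  start_time  (8B, 8-aligned)
32..33  state  (1B, 1-aligned)
33..40  -- tail padding (7B)
sizeof = 40, alignof = 8
array of 15: 15 × 40 = 600

600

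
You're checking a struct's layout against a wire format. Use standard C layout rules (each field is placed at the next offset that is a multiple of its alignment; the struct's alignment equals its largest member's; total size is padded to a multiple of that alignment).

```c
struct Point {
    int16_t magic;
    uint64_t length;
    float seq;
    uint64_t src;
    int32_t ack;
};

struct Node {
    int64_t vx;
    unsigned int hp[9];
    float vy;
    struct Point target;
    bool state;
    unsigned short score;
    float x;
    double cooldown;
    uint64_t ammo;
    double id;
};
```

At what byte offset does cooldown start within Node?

96

Point: @0: magic [2B, align 2] → 2; +6 pad (align 8); @8: length [8B, align 8] → 16; @16: seq [4B, align 4] → 20; +4 pad (align 8); @24: src [8B, align 8] → 32; @32: ack [4B, align 4] → 36; +4 tail pad (align 8); size 40, align 8
@0: vx [8B, align 8] → 8
@8: hp [36B, align 4] → 44
@44: vy [4B, align 4] → 48
@48: target [40B, align 8] → 88
@88: state [1B, align 1] → 89
+1 pad (align 2)
@90: score [2B, align 2] → 92
@92: x [4B, align 4] → 96
@96: cooldown [8B, align 8] → 104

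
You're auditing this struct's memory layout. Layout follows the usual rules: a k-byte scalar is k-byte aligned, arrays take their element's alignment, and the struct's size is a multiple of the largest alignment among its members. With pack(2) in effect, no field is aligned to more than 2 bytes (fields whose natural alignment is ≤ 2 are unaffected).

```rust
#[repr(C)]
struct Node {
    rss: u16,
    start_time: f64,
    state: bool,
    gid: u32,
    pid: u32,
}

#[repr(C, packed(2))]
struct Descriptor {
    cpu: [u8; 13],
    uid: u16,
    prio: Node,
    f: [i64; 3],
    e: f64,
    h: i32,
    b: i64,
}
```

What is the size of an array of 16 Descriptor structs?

1472

Node: 0..2  rss  (2B, 2-aligned); 2..8  -- padding (6B); 8..16  start_time  (8B, 8-aligned); 16..17  state  (1B, 1-aligned); 17..20  -- padding (3B); 20..24  gid  (4B, 4-aligned); 24..28  pid  (4B, 4-aligned); 28..32  -- tail padding (4B); sizeof = 32, alignof = 8
0..13  cpu  (13B, 1-aligned)
13..14  -- padding (1B)
14..16  uid  (2B, 2-aligned)
16..48  prio  (32B, 2-aligned)
48..72  f  (24B, 2-aligned)
72..80  e  (8B, 2-aligned)
80..84  h  (4B, 2-aligned)
84..92  b  (8B, 2-aligned)
sizeof = 92, alignof = 2
array of 16: 16 × 92 = 1472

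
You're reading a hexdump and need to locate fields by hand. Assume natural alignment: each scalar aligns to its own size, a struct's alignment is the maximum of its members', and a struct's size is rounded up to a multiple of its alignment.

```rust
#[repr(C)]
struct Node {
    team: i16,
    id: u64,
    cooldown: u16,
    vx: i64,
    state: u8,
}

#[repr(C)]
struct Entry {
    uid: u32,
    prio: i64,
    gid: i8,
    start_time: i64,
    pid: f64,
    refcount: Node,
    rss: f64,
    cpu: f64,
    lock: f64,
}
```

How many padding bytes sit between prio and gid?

Node: @0: team [2B, align 2] → 2; +6 pad (align 8); @8: id [8B, align 8] → 16; @16: cooldown [2B, align 2] → 18; +6 pad (align 8); @24: vx [8B, align 8] → 32; @32: state [1B, align 1] → 33; +7 tail pad (align 8); size 40, align 8
@0: uid [4B, align 4] → 4
+4 pad (align 8)
@8: prio [8B, align 8] → 16
@16: gid [1B, align 1] → 17

0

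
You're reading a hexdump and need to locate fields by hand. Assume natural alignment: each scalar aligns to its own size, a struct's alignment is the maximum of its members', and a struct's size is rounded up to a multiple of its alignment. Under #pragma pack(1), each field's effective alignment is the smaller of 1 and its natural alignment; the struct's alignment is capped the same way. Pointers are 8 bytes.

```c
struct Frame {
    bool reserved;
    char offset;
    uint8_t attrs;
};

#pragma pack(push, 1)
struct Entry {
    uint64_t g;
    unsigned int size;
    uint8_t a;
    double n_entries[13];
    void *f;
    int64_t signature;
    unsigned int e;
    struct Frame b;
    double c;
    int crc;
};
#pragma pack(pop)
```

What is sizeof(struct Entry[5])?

760

Frame: 0..1  reserved  (1B, 1-aligned); 1..2  offset  (1B, 1-aligned); 2..3  attrs  (1B, 1-aligned); sizeof = 3, alignof = 1
0..8  g  (8B, 1-aligned)
8..12  size  (4B, 1-aligned)
12..13  a  (1B, 1-aligned)
13..117  n_entries  (104B, 1-aligned)
117..125  f  (8B, 1-aligned)
125..133  signature  (8B, 1-aligned)
133..137  e  (4B, 1-aligned)
137..140  b  (3B, 1-aligned)
140..148  c  (8B, 1-aligned)
148..152  crc  (4B, 1-aligned)
sizeof = 152, alignof = 1
array of 5: 5 × 152 = 760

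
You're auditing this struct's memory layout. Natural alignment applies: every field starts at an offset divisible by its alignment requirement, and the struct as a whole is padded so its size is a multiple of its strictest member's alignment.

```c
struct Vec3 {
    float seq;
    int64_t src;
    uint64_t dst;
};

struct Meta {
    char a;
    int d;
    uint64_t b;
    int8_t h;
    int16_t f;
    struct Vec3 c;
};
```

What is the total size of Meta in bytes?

48 bytes

Vec3: @0: seq [4B, align 4] → 4; +4 pad (align 8); @8: src [8B, align 8] → 16; @16: dst [8B, align 8] → 24; size 24, align 8
@0: a [1B, align 1] → 1
+3 pad (align 4)
@4: d [4B, align 4] → 8
@8: b [8B, align 8] → 16
@16: h [1B, align 1] → 17
+1 pad (align 2)
@18: f [2B, align 2] → 20
+4 pad (align 8)
@24: c [24B, align 8] → 48
size 48, align 8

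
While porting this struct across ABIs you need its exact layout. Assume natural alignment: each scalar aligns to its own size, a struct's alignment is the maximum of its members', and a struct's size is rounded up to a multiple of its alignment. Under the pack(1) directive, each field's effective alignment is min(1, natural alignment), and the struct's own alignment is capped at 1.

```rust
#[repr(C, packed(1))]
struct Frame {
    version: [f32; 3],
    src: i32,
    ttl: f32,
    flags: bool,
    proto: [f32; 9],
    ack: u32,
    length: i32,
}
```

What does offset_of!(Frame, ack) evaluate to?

version at 0 (size 12, align 1) → ends 12
src at 12 (size 4, align 1) → ends 16
ttl at 16 (size 4, align 1) → ends 20
flags at 20 (size 1, align 1) → ends 21
proto at 21 (size 36, align 1) → ends 57
ack at 57 (size 4, align 1) → ends 61

57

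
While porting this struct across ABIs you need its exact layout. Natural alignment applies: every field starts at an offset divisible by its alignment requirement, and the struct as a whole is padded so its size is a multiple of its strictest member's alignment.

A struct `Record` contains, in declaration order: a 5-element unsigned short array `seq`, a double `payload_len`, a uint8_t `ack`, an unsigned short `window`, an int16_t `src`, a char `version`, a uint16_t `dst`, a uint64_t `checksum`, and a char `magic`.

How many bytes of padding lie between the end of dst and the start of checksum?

seq at 0 (size 10, align 2) → ends 10
pad 6 to align 8 for payload_len
payload_len at 16 (size 8, align 8) → ends 24
ack at 24 (size 1, align 1) → ends 25
pad 1 to align 2 for window
window at 26 (size 2, align 2) → ends 28
src at 28 (size 2, align 2) → ends 30
version at 30 (size 1, align 1) → ends 31
pad 1 to align 2 for dst
dst at 32 (size 2, align 2) → ends 34
pad 6 to align 8 for checksum
checksum at 40 (size 8, align 8) → ends 48

6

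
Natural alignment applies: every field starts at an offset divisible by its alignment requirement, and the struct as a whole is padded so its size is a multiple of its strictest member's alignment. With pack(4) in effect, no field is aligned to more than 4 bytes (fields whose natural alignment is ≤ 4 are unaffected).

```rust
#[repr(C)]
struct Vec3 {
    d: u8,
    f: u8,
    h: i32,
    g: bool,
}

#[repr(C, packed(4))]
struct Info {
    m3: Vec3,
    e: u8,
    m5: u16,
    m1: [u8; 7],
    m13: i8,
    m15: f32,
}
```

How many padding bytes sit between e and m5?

Vec3: @0: d [1B, align 1] → 1; @1: f [1B, align 1] → 2; +2 pad (align 4); @4: h [4B, align 4] → 8; @8: g [1B, align 1] → 9; +3 tail pad (align 4); size 12, align 4
@0: m3 [12B, align 4] → 12
@12: e [1B, align 1] → 13
+1 pad (align 2)
@14: m5 [2B, align 2] → 16

1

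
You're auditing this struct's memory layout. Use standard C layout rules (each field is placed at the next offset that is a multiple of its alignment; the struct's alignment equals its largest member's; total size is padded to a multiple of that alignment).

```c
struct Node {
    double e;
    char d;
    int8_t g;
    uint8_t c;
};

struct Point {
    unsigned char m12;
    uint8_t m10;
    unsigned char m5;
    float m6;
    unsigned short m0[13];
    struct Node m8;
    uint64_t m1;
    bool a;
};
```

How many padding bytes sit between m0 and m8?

6

Node: e at 0 (size 8, align 8) → ends 8; d at 8 (size 1, align 1) → ends 9; g at 9 (size 1, align 1) → ends 10; c at 10 (size 1, align 1) → ends 11; tail pad 5 to reach multiple of 8; total 16 bytes, alignment 8
m12 at 0 (size 1, align 1) → ends 1
m10 at 1 (size 1, align 1) → ends 2
m5 at 2 (size 1, align 1) → ends 3
pad 1 to align 4 for m6
m6 at 4 (size 4, align 4) → ends 8
m0 at 8 (size 26, align 2) → ends 34
pad 6 to align 8 for m8
m8 at 40 (size 16, align 8) → ends 56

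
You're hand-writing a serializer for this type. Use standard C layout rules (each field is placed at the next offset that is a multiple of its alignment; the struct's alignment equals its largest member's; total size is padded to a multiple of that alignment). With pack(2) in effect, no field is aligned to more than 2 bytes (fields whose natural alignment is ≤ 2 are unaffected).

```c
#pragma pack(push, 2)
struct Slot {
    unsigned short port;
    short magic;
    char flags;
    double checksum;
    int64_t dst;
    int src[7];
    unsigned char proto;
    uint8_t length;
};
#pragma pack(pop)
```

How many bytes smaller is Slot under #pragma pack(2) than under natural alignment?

4

natural layout:
  port at 0 (size 2, align 2) → ends 2
  magic at 2 (size 2, align 2) → ends 4
  flags at 4 (size 1, align 1) → ends 5
  pad 3 to align 8 for checksum
  checksum at 8 (size 8, align 8) → ends 16
  dst at 16 (size 8, align 8) → ends 24
  src at 24 (size 28, align 4) → ends 52
  proto at 52 (size 1, align 1) → ends 53
  length at 53 (size 1, align 1) → ends 54
  tail pad 2 to reach multiple of 8
  total 56 bytes, alignment 8
packed(2) layout:
  port at 0 (size 2, align 2) → ends 2
  magic at 2 (size 2, align 2) → ends 4
  flags at 4 (size 1, align 1) → ends 5
  pad 1 to align 2 for checksum
  checksum at 6 (size 8, align 2) → ends 14
  dst at 14 (size 8, align 2) → ends 22
  src at 22 (size 28, align 2) → ends 50
  proto at 50 (size 1, align 1) → ends 51
  length at 51 (size 1, align 1) → ends 52
  total 52 bytes, alignment 2
56 − 52 = 4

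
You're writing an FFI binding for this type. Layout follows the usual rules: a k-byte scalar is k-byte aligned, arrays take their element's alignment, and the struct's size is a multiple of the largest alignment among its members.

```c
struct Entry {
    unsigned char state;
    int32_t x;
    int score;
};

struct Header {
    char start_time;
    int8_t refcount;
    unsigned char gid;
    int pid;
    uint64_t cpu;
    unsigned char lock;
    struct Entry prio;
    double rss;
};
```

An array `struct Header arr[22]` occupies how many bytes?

880

Entry: state at 0 (size 1, align 1) → ends 1; pad 3 to align 4 for x; x at 4 (size 4, align 4) → ends 8; score at 8 (size 4, align 4) → ends 12; total 12 bytes, alignment 4
start_time at 0 (size 1, align 1) → ends 1
refcount at 1 (size 1, align 1) → ends 2
gid at 2 (size 1, align 1) → ends 3
pad 1 to align 4 for pid
pid at 4 (size 4, align 4) → ends 8
cpu at 8 (size 8, align 8) → ends 16
lock at 16 (size 1, align 1) → ends 17
pad 3 to align 4 for prio
prio at 20 (size 12, align 4) → ends 32
rss at 32 (size 8, align 8) → ends 40
total 40 bytes, alignment 8
array of 22: 22 × 40 = 880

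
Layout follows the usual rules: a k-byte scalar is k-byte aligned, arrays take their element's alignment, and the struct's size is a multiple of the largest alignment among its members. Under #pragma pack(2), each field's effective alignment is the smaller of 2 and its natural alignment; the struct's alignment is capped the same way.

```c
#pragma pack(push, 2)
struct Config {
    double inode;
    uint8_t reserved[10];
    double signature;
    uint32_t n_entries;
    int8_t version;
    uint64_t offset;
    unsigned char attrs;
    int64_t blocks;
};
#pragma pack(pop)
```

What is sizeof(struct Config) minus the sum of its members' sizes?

@0: inode [8B, align 2] → 8
@8: reserved [10B, align 1] → 18
@18: signature [8B, align 2] → 26
@26: n_entries [4B, align 2] → 30
@30: version [1B, align 1] → 31
+1 pad (align 2)
@32: offset [8B, align 2] → 40
@40: attrs [1B, align 1] → 41
+1 pad (align 2)
@42: blocks [8B, align 2] → 50
size 50, align 2
data bytes 48, size 50 → padding 2

2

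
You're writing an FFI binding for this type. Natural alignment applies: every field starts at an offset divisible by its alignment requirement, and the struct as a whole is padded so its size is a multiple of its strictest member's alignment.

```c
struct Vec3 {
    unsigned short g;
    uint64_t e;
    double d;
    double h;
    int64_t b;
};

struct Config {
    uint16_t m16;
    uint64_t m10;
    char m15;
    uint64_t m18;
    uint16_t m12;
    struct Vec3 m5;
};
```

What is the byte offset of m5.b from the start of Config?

Vec3: g at 0 (size 2, align 2) → ends 2; pad 6 to align 8 for e; e at 8 (size 8, align 8) → ends 16; d at 16 (size 8, align 8) → ends 24; h at 24 (size 8, align 8) → ends 32; b at 32 (size 8, align 8) → ends 40; total 40 bytes, alignment 8
m16 at 0 (size 2, align 2) → ends 2
pad 6 to align 8 for m10
m10 at 8 (size 8, align 8) → ends 16
m15 at 16 (size 1, align 1) → ends 17
pad 7 to align 8 for m18
m18 at 24 (size 8, align 8) → ends 32
m12 at 32 (size 2, align 2) → ends 34
pad 6 to align 8 for m5
m5 at 40 (size 40, align 8) → ends 80
within Vec3: b at 32
40 + 32 = 72

72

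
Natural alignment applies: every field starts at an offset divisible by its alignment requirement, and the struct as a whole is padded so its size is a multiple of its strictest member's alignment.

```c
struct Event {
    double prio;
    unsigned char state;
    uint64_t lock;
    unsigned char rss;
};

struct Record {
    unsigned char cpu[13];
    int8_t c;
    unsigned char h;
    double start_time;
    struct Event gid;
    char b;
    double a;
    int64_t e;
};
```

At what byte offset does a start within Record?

64

Event: 0..8  prio  (8B, 8-aligned); 8..9  state  (1B, 1-aligned); 9..16  -- padding (7B); 16..24  lock  (8B, 8-aligned); 24..25  rss  (1B, 1-aligned); 25..32  -- tail padding (7B); sizeof = 32, alignof = 8
0..13  cpu  (13B, 1-aligned)
13..14  c  (1B, 1-aligned)
14..15  h  (1B, 1-aligned)
15..16  -- padding (1B)
16..24  start_time  (8B, 8-aligned)
24..56  gid  (32B, 8-aligned)
56..57  b  (1B, 1-aligned)
57..64  -- padding (7B)
64..72  a  (8B, 8-aligned)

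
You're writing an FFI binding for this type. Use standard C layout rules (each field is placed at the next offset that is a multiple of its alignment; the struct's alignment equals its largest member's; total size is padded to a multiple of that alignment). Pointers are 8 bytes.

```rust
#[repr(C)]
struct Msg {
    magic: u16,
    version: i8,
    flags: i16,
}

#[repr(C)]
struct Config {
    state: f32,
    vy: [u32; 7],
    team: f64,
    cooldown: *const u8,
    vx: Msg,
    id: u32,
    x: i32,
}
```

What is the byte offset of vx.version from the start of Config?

50

Msg: 0..2  magic  (2B, 2-aligned); 2..3  version  (1B, 1-aligned); 3..4  -- padding (1B); 4..6  flags  (2B, 2-aligned); sizeof = 6, alignof = 2
0..4  state  (4B, 4-aligned)
4..32  vy  (28B, 4-aligned)
32..40  team  (8B, 8-aligned)
40..48  cooldown  (8B, 8-aligned)
48..54  vx  (6B, 2-aligned)
within Msg: version at 2
48 + 2 = 50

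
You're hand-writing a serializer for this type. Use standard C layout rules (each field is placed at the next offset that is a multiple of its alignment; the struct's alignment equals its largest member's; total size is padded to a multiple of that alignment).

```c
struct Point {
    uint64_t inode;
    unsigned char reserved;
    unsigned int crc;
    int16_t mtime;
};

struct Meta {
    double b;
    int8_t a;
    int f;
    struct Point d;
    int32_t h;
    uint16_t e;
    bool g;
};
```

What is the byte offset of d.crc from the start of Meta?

28

Point: @0: inode [8B, align 8] → 8; @8: reserved [1B, align 1] → 9; +3 pad (align 4); @12: crc [4B, align 4] → 16; @16: mtime [2B, align 2] → 18; +6 tail pad (align 8); size 24, align 8
@0: b [8B, align 8] → 8
@8: a [1B, align 1] → 9
+3 pad (align 4)
@12: f [4B, align 4] → 16
@16: d [24B, align 8] → 40
within Point: crc at 12
16 + 12 = 28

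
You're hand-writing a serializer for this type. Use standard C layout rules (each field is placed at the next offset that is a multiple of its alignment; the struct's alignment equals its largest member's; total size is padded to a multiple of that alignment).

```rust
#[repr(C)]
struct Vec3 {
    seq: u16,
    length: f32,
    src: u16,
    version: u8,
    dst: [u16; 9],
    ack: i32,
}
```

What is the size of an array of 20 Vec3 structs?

seq at 0 (size 2, align 2) → ends 2
pad 2 to align 4 for length
length at 4 (size 4, align 4) → ends 8
src at 8 (size 2, align 2) → ends 10
version at 10 (size 1, align 1) → ends 11
pad 1 to align 2 for dst
dst at 12 (size 18, align 2) → ends 30
pad 2 to align 4 for ack
ack at 32 (size 4, align 4) → ends 36
total 36 bytes, alignment 4
array of 20: 20 × 36 = 720

720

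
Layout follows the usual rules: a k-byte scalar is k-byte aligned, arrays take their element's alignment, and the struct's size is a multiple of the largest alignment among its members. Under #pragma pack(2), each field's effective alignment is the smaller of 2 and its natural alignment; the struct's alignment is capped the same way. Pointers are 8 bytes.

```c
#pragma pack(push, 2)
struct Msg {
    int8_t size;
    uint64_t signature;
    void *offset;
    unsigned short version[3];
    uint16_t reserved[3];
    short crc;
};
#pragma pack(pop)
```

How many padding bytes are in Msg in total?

1

0..1  size  (1B, 1-aligned)
1..2  -- padding (1B)
2..10  signature  (8B, 2-aligned)
10..18  offset  (8B, 2-aligned)
18..24  version  (6B, 2-aligned)
24..30  reserved  (6B, 2-aligned)
30..32  crc  (2B, 2-aligned)
sizeof = 32, alignof = 2
data bytes 31, size 32 → padding 1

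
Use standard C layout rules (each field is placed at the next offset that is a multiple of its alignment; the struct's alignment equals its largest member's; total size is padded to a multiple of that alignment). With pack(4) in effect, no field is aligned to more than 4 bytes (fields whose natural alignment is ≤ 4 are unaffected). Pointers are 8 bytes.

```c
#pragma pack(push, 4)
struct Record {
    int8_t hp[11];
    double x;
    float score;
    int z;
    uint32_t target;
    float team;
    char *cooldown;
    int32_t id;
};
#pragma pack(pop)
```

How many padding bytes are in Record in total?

1

hp at 0 (size 11, align 1) → ends 11
pad 1 to align 4 for x
x at 12 (size 8, align 4) → ends 20
score at 20 (size 4, align 4) → ends 24
z at 24 (size 4, align 4) → ends 28
target at 28 (size 4, align 4) → ends 32
team at 32 (size 4, align 4) → ends 36
cooldown at 36 (size 8, align 4) → ends 44
id at 44 (size 4, align 4) → ends 48
total 48 bytes, alignment 4
data bytes 47, size 48 → padding 1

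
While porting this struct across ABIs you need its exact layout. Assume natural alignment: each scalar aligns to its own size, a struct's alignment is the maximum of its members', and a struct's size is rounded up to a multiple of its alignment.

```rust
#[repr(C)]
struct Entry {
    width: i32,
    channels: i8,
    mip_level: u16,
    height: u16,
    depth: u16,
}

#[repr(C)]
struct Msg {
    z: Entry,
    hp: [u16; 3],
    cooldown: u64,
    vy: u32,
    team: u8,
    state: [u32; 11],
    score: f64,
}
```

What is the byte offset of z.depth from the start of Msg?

Entry: 0..4  width  (4B, 4-aligned); 4..5  channels  (1B, 1-aligned); 5..6  -- padding (1B); 6..8  mip_level  (2B, 2-aligned); 8..10  height  (2B, 2-aligned); 10..12  depth  (2B, 2-aligned); sizeof = 12, alignof = 4
0..12  z  (12B, 4-aligned)
within Entry: depth at 10
0 + 10 = 10

10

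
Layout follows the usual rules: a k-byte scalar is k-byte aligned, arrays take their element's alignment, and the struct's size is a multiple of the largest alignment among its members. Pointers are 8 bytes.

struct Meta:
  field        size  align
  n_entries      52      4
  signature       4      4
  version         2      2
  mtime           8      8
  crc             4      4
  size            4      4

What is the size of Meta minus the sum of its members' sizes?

0..52  n_entries  (52B, 4-aligned)
52..56  signature  (4B, 4-aligned)
56..58  version  (2B, 2-aligned)
58..64  -- padding (6B)
64..72  mtime  (8B, 8-aligned)
72..76  crc  (4B, 4-aligned)
76..80  size  (4B, 4-aligned)
sizeof = 80, alignof = 8
data bytes 74, size 80 → padding 6

6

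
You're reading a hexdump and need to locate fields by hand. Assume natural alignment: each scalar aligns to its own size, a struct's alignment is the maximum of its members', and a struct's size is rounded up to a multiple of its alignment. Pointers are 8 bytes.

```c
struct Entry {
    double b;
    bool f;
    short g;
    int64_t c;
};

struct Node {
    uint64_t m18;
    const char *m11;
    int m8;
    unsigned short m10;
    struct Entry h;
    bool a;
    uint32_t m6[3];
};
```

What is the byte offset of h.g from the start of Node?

34

Entry: 0..8  b  (8B, 8-aligned); 8..9  f  (1B, 1-aligned); 9..10  -- padding (1B); 10..12  g  (2B, 2-aligned); 12..16  -- padding (4B); 16..24  c  (8B, 8-aligned); sizeof = 24, alignof = 8
0..8  m18  (8B, 8-aligned)
8..16  m11  (8B, 8-aligned)
16..20  m8  (4B, 4-aligned)
20..22  m10  (2B, 2-aligned)
22..24  -- padding (2B)
24..48  h  (24B, 8-aligned)
within Entry: g at 10
24 + 10 = 34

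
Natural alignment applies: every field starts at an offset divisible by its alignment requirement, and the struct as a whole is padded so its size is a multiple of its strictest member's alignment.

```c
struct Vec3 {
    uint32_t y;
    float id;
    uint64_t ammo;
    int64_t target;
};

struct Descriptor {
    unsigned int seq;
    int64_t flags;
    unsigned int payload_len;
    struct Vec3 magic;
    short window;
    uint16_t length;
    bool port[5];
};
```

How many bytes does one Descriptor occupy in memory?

64

Vec3: y at 0 (size 4, align 4) → ends 4; id at 4 (size 4, align 4) → ends 8; ammo at 8 (size 8, align 8) → ends 16; target at 16 (size 8, align 8) → ends 24; total 24 bytes, alignment 8
seq at 0 (size 4, align 4) → ends 4
pad 4 to align 8 for flags
flags at 8 (size 8, align 8) → ends 16
payload_len at 16 (size 4, align 4) → ends 20
pad 4 to align 8 for magic
magic at 24 (size 24, align 8) → ends 48
window at 48 (size 2, align 2) → ends 50
length at 50 (size 2, align 2) → ends 52
port at 52 (size 5, align 1) → ends 57
tail pad 7 to reach multiple of 8
total 64 bytes, alignment 8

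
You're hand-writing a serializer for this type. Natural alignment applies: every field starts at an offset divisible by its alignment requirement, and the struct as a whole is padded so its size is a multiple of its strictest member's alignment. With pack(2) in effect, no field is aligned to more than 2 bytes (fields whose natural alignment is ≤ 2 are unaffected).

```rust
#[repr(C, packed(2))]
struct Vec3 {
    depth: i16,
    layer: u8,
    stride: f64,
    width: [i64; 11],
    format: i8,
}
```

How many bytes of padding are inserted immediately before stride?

depth at 0 (size 2, align 2) → ends 2
layer at 2 (size 1, align 1) → ends 3
pad 1 to align 2 for stride
stride at 4 (size 8, align 2) → ends 12

1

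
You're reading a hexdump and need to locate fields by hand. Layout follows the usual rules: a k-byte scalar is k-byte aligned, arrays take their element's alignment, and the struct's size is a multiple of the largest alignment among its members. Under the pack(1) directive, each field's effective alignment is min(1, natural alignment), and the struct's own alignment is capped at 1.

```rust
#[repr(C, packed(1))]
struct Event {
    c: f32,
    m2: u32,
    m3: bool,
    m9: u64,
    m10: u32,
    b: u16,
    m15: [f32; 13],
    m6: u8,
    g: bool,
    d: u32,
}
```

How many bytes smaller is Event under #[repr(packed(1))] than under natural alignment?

15

natural layout:
  0..4  c  (4B, 4-aligned)
  4..8  m2  (4B, 4-aligned)
  8..9  m3  (1B, 1-aligned)
  9..16  -- padding (7B)
  16..24  m9  (8B, 8-aligned)
  24..28  m10  (4B, 4-aligned)
  28..30  b  (2B, 2-aligned)
  30..32  -- padding (2B)
  32..84  m15  (52B, 4-aligned)
  84..85  m6  (1B, 1-aligned)
  85..86  g  (1B, 1-aligned)
  86..88  -- padding (2B)
  88..92  d  (4B, 4-aligned)
  92..96  -- tail padding (4B)
  sizeof = 96, alignof = 8
packed(1) layout:
  0..4  c  (4B, 1-aligned)
  4..8  m2  (4B, 1-aligned)
  8..9  m3  (1B, 1-aligned)
  9..17  m9  (8B, 1-aligned)
  17..21  m10  (4B, 1-aligned)
  21..23  b  (2B, 1-aligned)
  23..75  m15  (52B, 1-aligned)
  75..76  m6  (1B, 1-aligned)
  76..77  g  (1B, 1-aligned)
  77..81  d  (4B, 1-aligned)
  sizeof = 81, alignof = 1
96 − 81 = 15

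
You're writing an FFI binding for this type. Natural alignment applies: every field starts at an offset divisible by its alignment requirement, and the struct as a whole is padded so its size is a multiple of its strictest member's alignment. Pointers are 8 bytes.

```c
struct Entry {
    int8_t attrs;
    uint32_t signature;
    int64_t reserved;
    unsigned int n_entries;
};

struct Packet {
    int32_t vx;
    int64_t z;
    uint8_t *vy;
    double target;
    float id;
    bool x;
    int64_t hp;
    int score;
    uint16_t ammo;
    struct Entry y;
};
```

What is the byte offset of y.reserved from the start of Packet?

Entry: @0: attrs [1B, align 1] → 1; +3 pad (align 4); @4: signature [4B, align 4] → 8; @8: reserved [8B, align 8] → 16; @16: n_entries [4B, align 4] → 20; +4 tail pad (align 8); size 24, align 8
@0: vx [4B, align 4] → 4
+4 pad (align 8)
@8: z [8B, align 8] → 16
@16: vy [8B, align 8] → 24
@24: target [8B, align 8] → 32
@32: id [4B, align 4] → 36
@36: x [1B, align 1] → 37
+3 pad (align 8)
@40: hp [8B, align 8] → 48
@48: score [4B, align 4] → 52
@52: ammo [2B, align 2] → 54
+2 pad (align 8)
@56: y [24B, align 8] → 80
within Entry: reserved at 8
56 + 8 = 64

64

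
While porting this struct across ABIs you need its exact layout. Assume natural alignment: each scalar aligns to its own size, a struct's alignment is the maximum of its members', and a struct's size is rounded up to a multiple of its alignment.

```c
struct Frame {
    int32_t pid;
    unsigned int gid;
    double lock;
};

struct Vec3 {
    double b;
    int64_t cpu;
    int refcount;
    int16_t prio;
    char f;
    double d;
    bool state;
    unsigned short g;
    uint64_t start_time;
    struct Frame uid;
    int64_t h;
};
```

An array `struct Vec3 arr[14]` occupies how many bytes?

Frame: 0..4  pid  (4B, 4-aligned); 4..8  gid  (4B, 4-aligned); 8..16  lock  (8B, 8-aligned); sizeof = 16, alignof = 8
0..8  b  (8B, 8-aligned)
8..16  cpu  (8B, 8-aligned)
16..20  refcount  (4B, 4-aligned)
20..22  prio  (2B, 2-aligned)
22..23  f  (1B, 1-aligned)
23..24  -- padding (1B)
24..32  d  (8B, 8-aligned)
32..33  state  (1B, 1-aligned)
33..34  -- padding (1B)
34..36  g  (2B, 2-aligned)
36..40  -- padding (4B)
40..48  start_time  (8B, 8-aligned)
48..64  uid  (16B, 8-aligned)
64..72  h  (8B, 8-aligned)
sizeof = 72, alignof = 8
array of 14: 14 × 72 = 1008

1008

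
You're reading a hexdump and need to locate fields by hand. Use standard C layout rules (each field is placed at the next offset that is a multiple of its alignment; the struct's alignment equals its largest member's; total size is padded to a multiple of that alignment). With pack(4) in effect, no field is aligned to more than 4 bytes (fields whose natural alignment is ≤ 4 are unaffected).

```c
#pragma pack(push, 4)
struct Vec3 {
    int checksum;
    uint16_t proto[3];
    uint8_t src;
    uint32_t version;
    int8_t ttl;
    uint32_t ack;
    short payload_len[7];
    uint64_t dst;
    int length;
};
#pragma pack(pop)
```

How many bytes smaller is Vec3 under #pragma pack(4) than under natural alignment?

4

natural layout:
  0..4  checksum  (4B, 4-aligned)
  4..10  proto  (6B, 2-aligned)
  10..11  src  (1B, 1-aligned)
  11..12  -- padding (1B)
  12..16  version  (4B, 4-aligned)
  16..17  ttl  (1B, 1-aligned)
  17..20  -- padding (3B)
  20..24  ack  (4B, 4-aligned)
  24..38  payload_len  (14B, 2-aligned)
  38..40  -- padding (2B)
  40..48  dst  (8B, 8-aligned)
  48..52  length  (4B, 4-aligned)
  52..56  -- tail padding (4B)
  sizeof = 56, alignof = 8
packed(4) layout:
  0..4  checksum  (4B, 4-aligned)
  4..10  proto  (6B, 2-aligned)
  10..11  src  (1B, 1-aligned)
  11..12  -- padding (1B)
  12..16  version  (4B, 4-aligned)
  16..17  ttl  (1B, 1-aligned)
  17..20  -- padding (3B)
  20..24  ack  (4B, 4-aligned)
  24..38  payload_len  (14B, 2-aligned)
  38..40  -- padding (2B)
  40..48  dst  (8B, 4-aligned)
  48..52  length  (4B, 4-aligned)
  sizeof = 52, alignof = 4
56 − 52 = 4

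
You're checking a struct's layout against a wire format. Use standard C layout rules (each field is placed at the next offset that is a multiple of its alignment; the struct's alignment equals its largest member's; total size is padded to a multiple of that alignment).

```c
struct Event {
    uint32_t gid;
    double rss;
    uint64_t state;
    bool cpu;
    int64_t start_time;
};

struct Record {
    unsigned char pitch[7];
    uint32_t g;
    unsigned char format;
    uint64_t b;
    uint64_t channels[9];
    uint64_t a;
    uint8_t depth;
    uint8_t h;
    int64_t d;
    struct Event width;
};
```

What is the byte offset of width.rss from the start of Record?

128

Event: gid at 0 (size 4, align 4) → ends 4; pad 4 to align 8 for rss; rss at 8 (size 8, align 8) → ends 16; state at 16 (size 8, align 8) → ends 24; cpu at 24 (size 1, align 1) → ends 25; pad 7 to align 8 for start_time; start_time at 32 (size 8, align 8) → ends 40; total 40 bytes, alignment 8
pitch at 0 (size 7, align 1) → ends 7
pad 1 to align 4 for g
g at 8 (size 4, align 4) → ends 12
format at 12 (size 1, align 1) → ends 13
pad 3 to align 8 for b
b at 16 (size 8, align 8) → ends 24
channels at 24 (size 72, align 8) → ends 96
a at 96 (size 8, align 8) → ends 104
depth at 104 (size 1, align 1) → ends 105
h at 105 (size 1, align 1) → ends 106
pad 6 to align 8 for d
d at 112 (size 8, align 8) → ends 120
width at 120 (size 40, align 8) → ends 160
within Event: rss at 8
120 + 8 = 128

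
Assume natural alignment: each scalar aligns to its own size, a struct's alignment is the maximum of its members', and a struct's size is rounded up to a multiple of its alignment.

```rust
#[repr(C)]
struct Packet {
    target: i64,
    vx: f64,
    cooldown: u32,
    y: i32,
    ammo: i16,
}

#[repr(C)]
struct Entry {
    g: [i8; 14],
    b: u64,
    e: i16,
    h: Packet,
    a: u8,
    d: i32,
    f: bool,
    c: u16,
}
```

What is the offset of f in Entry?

72

Packet: 0..8  target  (8B, 8-aligned); 8..16  vx  (8B, 8-aligned); 16..20  cooldown  (4B, 4-aligned); 20..24  y  (4B, 4-aligned); 24..26  ammo  (2B, 2-aligned); 26..32  -- tail padding (6B); sizeof = 32, alignof = 8
0..14  g  (14B, 1-aligned)
14..16  -- padding (2B)
16..24  b  (8B, 8-aligned)
24..26  e  (2B, 2-aligned)
26..32  -- padding (6B)
32..64  h  (32B, 8-aligned)
64..65  a  (1B, 1-aligned)
65..68  -- padding (3B)
68..72  d  (4B, 4-aligned)
72..73  f  (1B, 1-aligned)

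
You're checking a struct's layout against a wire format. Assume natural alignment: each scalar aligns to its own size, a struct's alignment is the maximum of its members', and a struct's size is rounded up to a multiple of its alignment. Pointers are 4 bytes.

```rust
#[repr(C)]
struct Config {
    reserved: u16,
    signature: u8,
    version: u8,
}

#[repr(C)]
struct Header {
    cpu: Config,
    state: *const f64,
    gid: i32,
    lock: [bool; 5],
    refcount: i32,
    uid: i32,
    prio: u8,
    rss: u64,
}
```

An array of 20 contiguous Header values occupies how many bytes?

800

Config: reserved at 0 (size 2, align 2) → ends 2; signature at 2 (size 1, align 1) → ends 3; version at 3 (size 1, align 1) → ends 4; total 4 bytes, alignment 2
cpu at 0 (size 4, align 2) → ends 4
state at 4 (size 4, align 4) → ends 8
gid at 8 (size 4, align 4) → ends 12
lock at 12 (size 5, align 1) → ends 17
pad 3 to align 4 for refcount
refcount at 20 (size 4, align 4) → ends 24
uid at 24 (size 4, align 4) → ends 28
prio at 28 (size 1, align 1) → ends 29
pad 3 to align 8 for rss
rss at 32 (size 8, align 8) → ends 40
total 40 bytes, alignment 8
array of 20: 20 × 40 = 800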